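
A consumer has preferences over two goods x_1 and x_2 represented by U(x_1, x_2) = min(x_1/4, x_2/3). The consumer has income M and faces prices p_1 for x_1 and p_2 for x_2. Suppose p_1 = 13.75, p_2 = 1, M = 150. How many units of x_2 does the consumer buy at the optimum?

x_2* = 7.7586

Leontief preferences: the optimum is at the kink where x_1/4 = x_2/3, i.e. x_2 = (3/4)·x_1.
Budget: p_1·x_1 + p_2·(3/4)·x_1 = M, so (4·p_1 + 3·p_2)·x_1 = 4·M.
Demand: x_1*(p_1,p_2,M) = 4·M/(4·p_1 + 3·p_2), x_2* = 3·M/(4·p_1 + 3·p_2).
Here 4·13.75 + 3·1 = 58, giving x_2* = 7.7586.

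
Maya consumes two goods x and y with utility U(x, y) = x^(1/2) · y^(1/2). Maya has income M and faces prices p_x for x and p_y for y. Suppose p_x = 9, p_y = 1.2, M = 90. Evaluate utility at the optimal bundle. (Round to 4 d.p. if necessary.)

V = 13.6931

MU_x/MU_y = (0.5·y)/(0.5·x); tangency sets this equal to p_x/p_y.
Rearranging, p_y·y = p_x·x. Substituting into the budget gives p_x·x·(1 + 1) = M.
Demand: x*(p_x,p_y,M) = 0.5·M/p_x and y* = 0.5·M/p_y.
At p_x=9, p_y=1.2, M=90: x* = 0.5·90/9 = 5, y* = 37.5.
Utility at the optimum: U(5, 37.5) = 13.6931.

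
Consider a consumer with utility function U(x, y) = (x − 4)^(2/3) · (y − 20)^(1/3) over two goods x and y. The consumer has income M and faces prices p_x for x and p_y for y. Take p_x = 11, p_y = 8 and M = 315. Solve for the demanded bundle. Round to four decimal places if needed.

Let x' = x−4, y' = y−20. MRS = 2·y'/x' = p_x/p_y.
After buying the subsistence bundle (4, 20), a share 2/3 of the remaining income goes to x: x* = 4 + 2/3·(M − 4p_x − 20p_y)/p_x.
Discretionary income = 315 − 4·11 − 20·8 = 111; x* = 4 + 2/3·111/11 = 10.7273; y* = 20 + 1/3·111/8 = 24.625.

x* = 10.7273, y* = 24.625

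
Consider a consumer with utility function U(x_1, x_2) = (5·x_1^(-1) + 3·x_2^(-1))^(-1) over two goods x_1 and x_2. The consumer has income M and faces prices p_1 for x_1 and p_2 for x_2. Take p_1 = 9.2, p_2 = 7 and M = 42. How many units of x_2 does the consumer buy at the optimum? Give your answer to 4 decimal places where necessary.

From the CES first-order condition, (5/3)·(x_2/x_1)^(2) = p_1/p_2.
Hence x_2/x_1 = ((3/5)·p_1/p_2)^(1/(2)), i.e. raised to the 0.5 power.
With the ratio pinned down, the budget gives x_1* = M/(p_1 + p_2·(x_2/x_1)) and x_2* = (x_2/x_1)·x_1*.
Numerically x_2/x_1 = 0.888015, so x_1* = 42/(9.2 + 7·0.888015) = 2.7244 and x_2* = 0.888015·2.7244 = 2.4193.

x_2* = 2.4193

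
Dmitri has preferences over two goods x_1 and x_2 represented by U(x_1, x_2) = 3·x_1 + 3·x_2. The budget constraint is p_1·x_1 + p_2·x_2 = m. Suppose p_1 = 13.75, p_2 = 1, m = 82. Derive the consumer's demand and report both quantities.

x_1* = 0, x_2* = 82

Perfect substitutes: compare marginal utility per dollar. 3/p_1 vs 3/p_2 → 0.2182 vs 3.
x_2 gives more utility per dollar, so spend all income on x_2: x_2* = m/p_2, x_1* = 0.
Numerically: x_1* = 0, x_2* = 82.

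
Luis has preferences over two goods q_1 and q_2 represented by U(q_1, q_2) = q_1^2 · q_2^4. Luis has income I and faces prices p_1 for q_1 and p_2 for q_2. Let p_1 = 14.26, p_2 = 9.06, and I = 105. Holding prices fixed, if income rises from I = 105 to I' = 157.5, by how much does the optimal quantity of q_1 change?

The MRS is (1/2)·q_2/q_1. Set MRS = p_1/p_2.
So 2·p_2·q_2 = 4·p_1·q_1; combined with the budget, a share 1/3 of income goes to q_1.
Demand: q_1*(p_1,p_2,I) = 1/3·I/p_1 and q_2* = 2/3·I/p_2.
At p_1=14.26, p_2=9.06, I=105: q_1* = 1/3·105/14.26 = 2.4544.
At I' = 157.5: q_1* = 3.6816. Change: 3.6816 − 2.4544 = 1.2272.

Δq_1* = 1.2272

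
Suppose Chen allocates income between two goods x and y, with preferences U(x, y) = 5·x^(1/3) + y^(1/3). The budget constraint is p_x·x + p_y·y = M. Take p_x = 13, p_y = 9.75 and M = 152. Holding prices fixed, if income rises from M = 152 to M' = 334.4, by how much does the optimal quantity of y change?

Δy* = 1.7513

From the CES first-order condition, 5·(y/x)^(2/3) = p_x/p_y.
Solve for the ratio: y/x = [(1/5)·p_x/p_y]^(1.5).
Substitute y = (y/x)·x into the budget: x* = M/(p_x + p_y·(y/x)).
Numerically y/x = 0.137706, so x* = 152/(13 + 9.75·0.137706) = 10.5978 and y* = 0.137706·10.5978 = 1.4594.
At M' = 334.4: y* = 3.2106. Change: 3.2106 − 1.4594 = 1.7513.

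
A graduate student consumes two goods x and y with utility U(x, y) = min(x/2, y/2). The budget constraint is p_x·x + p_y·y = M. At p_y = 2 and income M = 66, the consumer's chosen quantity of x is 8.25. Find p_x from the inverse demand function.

p_x = 6

With perfect complements, no substitution: consume in ratio x:y = 2:2.
Budget: p_x·x + p_y·x = M, so (2·p_x + 2·p_y)·x = 2·M.
Demand: x*(p_x,p_y,M) = 2·M/(2·p_x + 2·p_y), y* = 2·M/(2·p_x + 2·p_y).
Set x* = 8.25 in the demand function and solve for p_x: p_x = 6.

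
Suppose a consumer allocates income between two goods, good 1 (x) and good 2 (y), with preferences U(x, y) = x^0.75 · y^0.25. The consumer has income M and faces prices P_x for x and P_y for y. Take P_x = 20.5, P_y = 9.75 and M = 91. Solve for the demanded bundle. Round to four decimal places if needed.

The MRS is 3·y/x. Set MRS = P_x/P_y.
So 0.75·P_y·y = 0.25·P_x·x; combined with the budget, a share 0.75 of income goes to x.
Demand: x*(P_x,P_y,M) = 0.75·M/P_x and y* = 0.25·M/P_y.
At P_x=20.5, P_y=9.75, M=91: x* = 0.75·91/20.5 = 3.3293, y* = 2.3333.

x* = 3.3293, y* = 2.3333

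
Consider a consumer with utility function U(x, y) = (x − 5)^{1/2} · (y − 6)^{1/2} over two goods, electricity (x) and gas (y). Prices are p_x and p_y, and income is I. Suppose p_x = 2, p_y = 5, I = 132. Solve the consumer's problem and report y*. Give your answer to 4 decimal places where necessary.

y* = 15.2

MRS = (y−6)/(x−5). Tangency with p_x/p_y gives y−6 = (p_x/p_y)·(x−5).
Substituting into the budget: x* = 5 + 0.5·(I − 5·p_x − 6·p_y)/p_x, and y* = 6 + 0.5·(…)/p_y.
Discretionary income = 132 − 5·2 − 6·5 = 92; y* = 6 + 0.5·92/5 = 15.2.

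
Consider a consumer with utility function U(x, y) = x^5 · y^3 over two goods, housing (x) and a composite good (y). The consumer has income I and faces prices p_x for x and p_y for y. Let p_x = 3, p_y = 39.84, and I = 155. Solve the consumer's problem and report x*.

MU_x/MU_y = (5·y)/(3·x); tangency sets this equal to p_x/p_y.
Rearranging, p_y·y = (3/5)·p_x·x. Substituting into the budget gives p_x·x·(1 + (3/5)) = I.
Demand: x*(p_x,p_y,I) = 0.625·I/p_x and y* = 0.375·I/p_y.
At p_x=3, p_y=39.84, I=155: x* = 0.625·155/3 = 32.2917.

x* = 32.2917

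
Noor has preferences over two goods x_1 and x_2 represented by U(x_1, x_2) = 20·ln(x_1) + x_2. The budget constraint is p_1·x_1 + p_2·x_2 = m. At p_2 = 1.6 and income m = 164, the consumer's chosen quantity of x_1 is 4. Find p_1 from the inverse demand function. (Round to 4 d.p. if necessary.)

p_1 = 8

MU_x_1 = 20/x_1, MU_x_2 = 1. Tangency: 20/x_1 = p_1/p_2.
So x_1*(p_1,p_2) = 20·p_2/p_1, independent of income; and x_2* = (m − 20·p_2)/p_2.
Set x_1* = 4 in the demand function and solve for p_1: p_1 = 8.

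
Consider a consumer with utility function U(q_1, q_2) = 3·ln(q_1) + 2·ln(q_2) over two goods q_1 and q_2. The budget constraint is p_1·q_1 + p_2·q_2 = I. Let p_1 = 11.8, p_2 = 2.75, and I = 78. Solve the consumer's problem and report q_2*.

q_2* = 11.3455

The MRS is (3/2)·q_2/q_1. Set MRS = p_1/p_2.
So 3·p_2·q_2 = 2·p_1·q_1; combined with the budget, a share 0.6 of income goes to q_1.
Demand: q_1*(p_1,p_2,I) = 0.6·I/p_1 and q_2* = 0.4·I/p_2.
At p_1=11.8, p_2=2.75, I=78: q_2* = 0.4·78/2.75 = 11.3455.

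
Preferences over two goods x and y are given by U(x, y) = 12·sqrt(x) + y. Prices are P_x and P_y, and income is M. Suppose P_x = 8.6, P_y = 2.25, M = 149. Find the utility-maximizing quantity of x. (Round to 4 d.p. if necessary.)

Set MRS = P_x/P_y: 6·x^(−1/2) = P_x/P_y.
Thus x* = (6·P_y/P_x)² — independent of M — with the rest of income spent on y.
Plugging in: x* = (6·2.25/8.6)² = 2.4642.

x* = 2.4642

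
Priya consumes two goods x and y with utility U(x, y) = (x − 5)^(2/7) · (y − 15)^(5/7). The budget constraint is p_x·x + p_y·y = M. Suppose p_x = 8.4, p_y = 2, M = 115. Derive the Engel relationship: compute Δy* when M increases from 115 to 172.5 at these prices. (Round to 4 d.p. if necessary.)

MRS = (2/5)·(y−15)/(x−5). Tangency with p_x/p_y gives y−15 = (5/2)·(p_x/p_y)·(x−5).
Substituting into the budget: x* = 5 + 2/7·(M − 5·p_x − 15·p_y)/p_x, and y* = 15 + 5/7·(…)/p_y.
Discretionary income = 115 − 5·8.4 − 15·2 = 43; y* = 15 + 5/7·43/2 = 30.3571.
At M' = 172.5: y* = 50.8929. Change: 50.8929 − 30.3571 = 20.5357.

Δy* = 20.5357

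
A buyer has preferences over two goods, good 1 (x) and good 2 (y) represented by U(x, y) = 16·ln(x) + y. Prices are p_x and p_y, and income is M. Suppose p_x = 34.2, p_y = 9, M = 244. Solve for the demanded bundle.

MU_x = 16/x, MU_y = 1. Tangency: 16/x = p_x/p_y.
So x*(p_x,p_y) = 16·p_y/p_x, independent of income; and y* = (M − 16·p_y)/p_y.
At the given prices: x* = 16·9/34.2 = 4.2105, and y* = 11.1111.

x* = 4.2105, y* = 11.1111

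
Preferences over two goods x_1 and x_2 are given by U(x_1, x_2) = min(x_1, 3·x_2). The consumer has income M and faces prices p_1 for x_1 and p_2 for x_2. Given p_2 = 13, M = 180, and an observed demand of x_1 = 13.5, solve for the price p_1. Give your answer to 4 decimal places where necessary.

With perfect complements, no substitution: consume in ratio x_1:x_2 = 3:1.
Budget: p_1·x_1 + p_2·(1/3)·x_1 = M, so (3·p_1 + p_2)·x_1 = 3·M.
Demand: x_1*(p_1,p_2,M) = 3·M/(3·p_1 + p_2), x_2* = M/(3·p_1 + p_2).
Set x_1* = 13.5 in the demand function and solve for p_1: p_1 = 9.

p_1 = 9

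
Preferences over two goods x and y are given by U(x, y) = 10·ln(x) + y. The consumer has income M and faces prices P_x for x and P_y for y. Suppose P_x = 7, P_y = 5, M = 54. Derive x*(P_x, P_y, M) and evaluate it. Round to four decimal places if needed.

So x*(P_x,P_y) = 10·P_y/P_x, independent of income; and y* = (M − 10·P_y)/P_y.
At the given prices: x* = 10·5/7 = 7.1429.

x* = 7.1429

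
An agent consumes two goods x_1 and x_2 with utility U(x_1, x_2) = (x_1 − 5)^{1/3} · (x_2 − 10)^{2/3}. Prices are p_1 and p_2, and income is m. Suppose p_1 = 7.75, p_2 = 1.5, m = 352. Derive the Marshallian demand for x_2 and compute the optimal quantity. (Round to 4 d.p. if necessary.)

MRS = (1/2)·(x_2−10)/(x_1−5). Tangency with p_1/p_2 gives x_2−10 = 2·(p_1/p_2)·(x_1−5).
Substituting into the budget: x_1* = 5 + 1/3·(m − 5·p_1 − 10·p_2)/p_1, and x_2* = 10 + 2/3·(…)/p_2.
Discretionary income = 352 − 5·7.75 − 10·1.5 = 298.25; x_2* = 10 + 2/3·298.25/1.5 = 142.5556.

x_2* = 142.5556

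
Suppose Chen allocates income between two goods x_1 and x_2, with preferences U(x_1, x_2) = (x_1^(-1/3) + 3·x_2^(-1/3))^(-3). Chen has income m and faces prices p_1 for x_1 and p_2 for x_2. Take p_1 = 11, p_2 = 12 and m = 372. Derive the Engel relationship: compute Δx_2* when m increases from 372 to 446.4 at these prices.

Δx_2* = 4.3379

MRS = MU_x_1/MU_x_2 = (1/3)·(x_2/x_1)^(4/3). Set equal to p_1/p_2.
Solve for the ratio: x_2/x_1 = [3·p_1/p_2]^(0.75).
Substitute x_2 = (x_2/x_1)·x_1 into the budget: x_1* = m/(p_1 + p_2·(x_2/x_1)).
Numerically x_2/x_1 = 2.1355, so x_1* = 372/(11 + 12·2.1355) = 10.1567 and x_2* = 2.1355·10.1567 = 21.6897.
At m' = 446.4: x_2* = 26.0276. Change: 26.0276 − 21.6897 = 4.3379.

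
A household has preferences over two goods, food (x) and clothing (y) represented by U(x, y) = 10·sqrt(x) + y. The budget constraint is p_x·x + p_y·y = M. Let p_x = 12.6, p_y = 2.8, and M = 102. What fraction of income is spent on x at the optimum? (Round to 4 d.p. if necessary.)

share on x = 0.1525

Set MRS = p_x/p_y: 5·x^(−1/2) = p_x/p_y.
Thus x* = (5·p_y/p_x)² — independent of M — with the rest of income spent on y.
Plugging in: x* = (5·2.8/12.6)² = 1.2346, y* = 30.873.
Expenditure on x: 12.6·1.2346 = 15.5556; share = 0.1525.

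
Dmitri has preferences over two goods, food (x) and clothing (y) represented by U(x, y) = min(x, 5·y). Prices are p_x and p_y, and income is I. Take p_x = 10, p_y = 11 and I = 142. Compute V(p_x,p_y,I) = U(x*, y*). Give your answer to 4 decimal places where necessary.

Leontief preferences: the optimum is at the kink where x/5 = y/1, i.e. y = (1/5)·x.
Budget: p_x·x + p_y·(1/5)·x = I, so (5·p_x + p_y)·x = 5·I.
Demand: x*(p_x,p_y,I) = 5·I/(5·p_x + p_y), y* = I/(5·p_x + p_y).
Here 5·10 + 11 = 61, giving x* = 11.6393 and y* = 2.3279.
Utility at the optimum: U(11.6393, 2.3279) = 11.6393.

V = 11.6393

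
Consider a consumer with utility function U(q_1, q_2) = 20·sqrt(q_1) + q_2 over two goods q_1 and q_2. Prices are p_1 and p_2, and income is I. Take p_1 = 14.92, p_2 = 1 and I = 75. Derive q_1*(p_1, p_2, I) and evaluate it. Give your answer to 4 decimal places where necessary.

MU_q_1 = 10/√q_1, MU_q_2 = 1. Tangency: 10/√q_1 = p_1/p_2.
Thus q_1* = (10·p_2/p_1)² — independent of I — with the rest of income spent on q_2.
Plugging in: q_1* = (10·1/14.92)² = 0.4492.

q_1* = 0.4492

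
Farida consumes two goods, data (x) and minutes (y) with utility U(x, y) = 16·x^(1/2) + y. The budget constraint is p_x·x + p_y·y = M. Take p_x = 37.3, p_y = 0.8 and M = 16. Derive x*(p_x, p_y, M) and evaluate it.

Plugging in: x* = (8·0.8/37.3)² = 0.0294.

x* = 0.0294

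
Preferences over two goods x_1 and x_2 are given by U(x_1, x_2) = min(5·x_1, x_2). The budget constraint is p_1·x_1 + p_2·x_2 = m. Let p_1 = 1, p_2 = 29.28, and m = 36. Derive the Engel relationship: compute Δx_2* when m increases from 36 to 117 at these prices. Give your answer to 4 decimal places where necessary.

Δx_2* = 2.7476

With perfect complements, no substitution: consume in ratio x_1:x_2 = 1:5.
Budget: p_1·x_1 + p_2·5·x_1 = m, so (p_1 + 5·p_2)·x_1 = m.
Demand: x_1*(p_1,p_2,m) = m/(p_1 + 5·p_2), x_2* = 5·m/(p_1 + 5·p_2).
Here 1 + 5·29.28 = 147.4, giving x_2* = 1.2212.
At m' = 117: x_2* = 3.9688. Change: 3.9688 − 1.2212 = 2.7476.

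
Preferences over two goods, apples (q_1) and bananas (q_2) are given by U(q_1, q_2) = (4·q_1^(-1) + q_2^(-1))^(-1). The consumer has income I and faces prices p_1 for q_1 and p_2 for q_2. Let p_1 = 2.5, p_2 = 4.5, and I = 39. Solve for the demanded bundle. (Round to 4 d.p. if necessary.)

MRS = MU_q_1/MU_q_2 = 4·(q_2/q_1)^(2). Set equal to p_1/p_2.
Hence q_2/q_1 = ((1/4)·p_1/p_2)^(1/(2)), i.e. raised to the 0.5 power.
Substitute q_2 = (q_2/q_1)·q_1 into the budget: q_1* = I/(p_1 + p_2·(q_2/q_1)).
Numerically q_2/q_1 = 0.372678, so q_1* = 39/(2.5 + 4.5·0.372678) = 9.3367 and q_2* = 0.372678·9.3367 = 3.4796.

q_1* = 9.3367, q_2* = 3.4796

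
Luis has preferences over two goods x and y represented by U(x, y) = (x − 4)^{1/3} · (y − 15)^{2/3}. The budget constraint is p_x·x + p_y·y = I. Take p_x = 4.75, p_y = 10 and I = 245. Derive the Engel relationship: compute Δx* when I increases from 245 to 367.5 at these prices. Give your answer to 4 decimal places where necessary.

This is Cobb-Douglas in (x−4, y−15): tangency gives 1/3·p_y·(y−15) = 2/3·p_x·(x−4).
Substituting into the budget: x* = 4 + 1/3·(I − 4·p_x − 15·p_y)/p_x, and y* = 15 + 2/3·(…)/p_y.
Discretionary income = 245 − 4·4.75 − 15·10 = 76; x* = 4 + 1/3·76/4.75 = 9.3333.
At I' = 367.5: x* = 17.9298. Change: 17.9298 − 9.3333 = 8.5965.

Δx* = 8.5965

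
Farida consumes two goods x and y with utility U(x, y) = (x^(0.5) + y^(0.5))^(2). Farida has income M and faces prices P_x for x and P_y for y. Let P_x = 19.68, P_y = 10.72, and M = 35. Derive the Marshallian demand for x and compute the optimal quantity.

MRS = MU_x/MU_y = (y/x)^(0.5). Set equal to P_x/P_y.
Hence y/x = (P_x/P_y)^(1/(0.5)), i.e. raised to the 2 power.
Substitute y = (y/x)·x into the budget: x* = M/(P_x + P_y·(y/x)).
Numerically y/x = 3.370238, so x* = 35/(19.68 + 10.72·3.370238) = 0.6271.

x* = 0.6271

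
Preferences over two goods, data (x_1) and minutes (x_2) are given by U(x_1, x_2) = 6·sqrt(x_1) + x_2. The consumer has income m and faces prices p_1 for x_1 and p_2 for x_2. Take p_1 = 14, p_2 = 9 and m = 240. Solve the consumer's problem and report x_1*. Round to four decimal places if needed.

x_1* = 3.7194

Solve: √x_1 = 3·p_2/p_1, so x_1*(p_1,p_2) = (3·p_2/p_1)², and x_2* = (m − p_1·x_1*)/p_2.
Plugging in: x_1* = (3·9/14)² = 3.7194.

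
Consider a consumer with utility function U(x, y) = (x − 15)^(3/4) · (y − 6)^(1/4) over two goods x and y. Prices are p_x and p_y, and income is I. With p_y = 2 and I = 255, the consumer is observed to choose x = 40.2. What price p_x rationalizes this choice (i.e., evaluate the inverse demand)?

p_x = 5

MRS = 3·(y−6)/(x−15). Tangency with p_x/p_y gives y−6 = (1/3)·(p_x/p_y)·(x−15).
Substituting into the budget: x* = 15 + 0.75·(I − 15·p_x − 6·p_y)/p_x, and y* = 6 + 0.25·(…)/p_y.
Set x* = 40.2 in the demand function and solve for p_x: p_x = 5.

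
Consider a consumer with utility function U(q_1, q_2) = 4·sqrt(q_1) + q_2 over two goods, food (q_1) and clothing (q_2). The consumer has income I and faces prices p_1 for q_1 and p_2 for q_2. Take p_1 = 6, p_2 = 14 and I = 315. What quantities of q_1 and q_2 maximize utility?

q_1* = 21.7778, q_2* = 13.1667

Set MRS = p_1/p_2: 2·q_1^(−1/2) = p_1/p_2.
Solve: √q_1 = 2·p_2/p_1, so q_1*(p_1,p_2) = (2·p_2/p_1)², and q_2* = (I − p_1·q_1*)/p_2.
Plugging in: q_1* = (2·14/6)² = 21.7778, q_2* = 13.1667.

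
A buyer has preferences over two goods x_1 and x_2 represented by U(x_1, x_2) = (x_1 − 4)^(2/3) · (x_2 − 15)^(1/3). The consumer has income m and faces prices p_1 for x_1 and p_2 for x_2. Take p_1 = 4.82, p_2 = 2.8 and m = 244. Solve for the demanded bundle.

This is Cobb-Douglas in (x_1−4, x_2−15): tangency gives 2/3·p_2·(x_2−15) = 1/3·p_1·(x_1−4).
After buying the subsistence bundle (4, 15), a share 2/3 of the remaining income goes to x_1: x_1* = 4 + 2/3·(m − 4p_1 − 15p_2)/p_1.
Discretionary income = 244 − 4·4.82 − 15·2.8 = 182.72; x_1* = 4 + 2/3·182.72/4.82 = 29.2725; x_2* = 15 + 1/3·182.72/2.8 = 36.7524.

x_1* = 29.2725, x_2* = 36.7524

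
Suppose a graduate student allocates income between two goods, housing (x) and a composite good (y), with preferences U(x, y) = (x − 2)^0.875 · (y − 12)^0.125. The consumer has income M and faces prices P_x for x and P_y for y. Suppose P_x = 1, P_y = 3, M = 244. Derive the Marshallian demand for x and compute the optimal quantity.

x* = 182.25

Let x' = x−2, y' = y−12. MRS = 7·y'/x' = P_x/P_y.
After buying the subsistence bundle (2, 12), a share 0.875 of the remaining income goes to x: x* = 2 + 0.875·(M − 2P_x − 12P_y)/P_x.
Discretionary income = 244 − 2·1 − 12·3 = 206; x* = 2 + 0.875·206/1 = 182.25.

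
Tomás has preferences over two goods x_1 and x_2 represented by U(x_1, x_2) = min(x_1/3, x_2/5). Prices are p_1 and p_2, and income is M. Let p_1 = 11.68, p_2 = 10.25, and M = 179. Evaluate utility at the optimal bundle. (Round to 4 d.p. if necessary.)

Leontief preferences: the optimum is at the kink where x_1/3 = x_2/5, i.e. x_2 = (5/3)·x_1.
Budget: p_1·x_1 + p_2·(5/3)·x_1 = M, so (3·p_1 + 5·p_2)·x_1 = 3·M.
Demand: x_1*(p_1,p_2,M) = 3·M/(3·p_1 + 5·p_2), x_2* = 5·M/(3·p_1 + 5·p_2).
Here 3·11.68 + 5·10.25 = 86.29, giving x_1* = 6.2232 and x_2* = 10.372.
Utility at the optimum: U(6.2232, 10.372) = 2.0744.

V = 2.0744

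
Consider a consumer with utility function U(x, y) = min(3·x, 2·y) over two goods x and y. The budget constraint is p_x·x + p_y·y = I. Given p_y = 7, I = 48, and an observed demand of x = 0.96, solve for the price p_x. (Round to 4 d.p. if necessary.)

p_x = 39.5

With perfect complements, no substitution: consume in ratio x:y = 2:3.
Budget: p_x·x + p_y·(3/2)·x = I, so (2·p_x + 3·p_y)·x = 2·I.
Demand: x*(p_x,p_y,I) = 2·I/(2·p_x + 3·p_y), y* = 3·I/(2·p_x + 3·p_y).
Set x* = 0.96 in the demand function and solve for p_x: p_x = 39.5.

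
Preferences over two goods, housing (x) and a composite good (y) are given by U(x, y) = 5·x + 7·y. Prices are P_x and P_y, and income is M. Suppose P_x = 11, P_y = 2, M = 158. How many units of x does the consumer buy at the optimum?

Perfect substitutes: compare marginal utility per dollar. 5/P_x vs 7/P_y → 0.4545 vs 3.5.
y gives more utility per dollar, so spend all income on y: y* = M/P_y, x* = 0.
Numerically: x* = 0, y* = 79.

x* = 0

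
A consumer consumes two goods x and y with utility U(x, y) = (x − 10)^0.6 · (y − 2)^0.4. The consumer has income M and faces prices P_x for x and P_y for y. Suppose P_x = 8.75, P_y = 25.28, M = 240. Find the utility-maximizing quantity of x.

x* = 16.9902

Let x' = x−10, y' = y−2. MRS = (3/2)·y'/x' = P_x/P_y.
Substituting into the budget: x* = 10 + 0.6·(M − 10·P_x − 2·P_y)/P_x, and y* = 2 + 0.4·(…)/P_y.
Discretionary income = 240 − 10·8.75 − 2·25.28 = 101.94; x* = 10 + 0.6·101.94/8.75 = 16.9902.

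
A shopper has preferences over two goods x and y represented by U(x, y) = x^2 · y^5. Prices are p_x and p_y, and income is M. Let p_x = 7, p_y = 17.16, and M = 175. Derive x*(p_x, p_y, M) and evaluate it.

x* = 7.1429

MU_x/MU_y = (2·y)/(5·x); tangency sets this equal to p_x/p_y.
So 2·p_y·y = 5·p_x·x; combined with the budget, a share 2/7 of income goes to x.
Demand: x*(p_x,p_y,M) = 2/7·M/p_x and y* = 5/7·M/p_y.
At p_x=7, p_y=17.16, M=175: x* = 2/7·175/7 = 7.1429.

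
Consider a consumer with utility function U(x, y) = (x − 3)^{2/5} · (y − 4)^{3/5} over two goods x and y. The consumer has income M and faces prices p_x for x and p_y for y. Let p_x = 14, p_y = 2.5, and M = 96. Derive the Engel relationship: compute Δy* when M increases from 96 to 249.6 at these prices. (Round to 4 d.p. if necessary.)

Δy* = 36.864

MRS = (2/3)·(y−4)/(x−3). Tangency with p_x/p_y gives y−4 = (3/2)·(p_x/p_y)·(x−3).
Substituting into the budget: x* = 3 + 0.4·(M − 3·p_x − 4·p_y)/p_x, and y* = 4 + 0.6·(…)/p_y.
Discretionary income = 96 − 3·14 − 4·2.5 = 44; y* = 4 + 0.6·44/2.5 = 14.56.
At M' = 249.6: y* = 51.424. Change: 51.424 − 14.56 = 36.864.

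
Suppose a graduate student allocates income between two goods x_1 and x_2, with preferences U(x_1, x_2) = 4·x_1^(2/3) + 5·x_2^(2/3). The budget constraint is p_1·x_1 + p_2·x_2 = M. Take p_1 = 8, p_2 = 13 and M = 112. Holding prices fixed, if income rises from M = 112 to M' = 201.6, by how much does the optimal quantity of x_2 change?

Substitute x_2 = (x_2/x_1)·x_1 into the budget: x_1* = M/(p_1 + p_2·(x_2/x_1)).
Numerically x_2/x_1 = 0.455166, so x_1* = 112/(8 + 13·0.455166) = 8.0476 and x_2* = 0.455166·8.0476 = 3.663.
At M' = 201.6: x_2* = 6.5934. Change: 6.5934 − 3.663 = 2.9304.

Δx_2* = 2.9304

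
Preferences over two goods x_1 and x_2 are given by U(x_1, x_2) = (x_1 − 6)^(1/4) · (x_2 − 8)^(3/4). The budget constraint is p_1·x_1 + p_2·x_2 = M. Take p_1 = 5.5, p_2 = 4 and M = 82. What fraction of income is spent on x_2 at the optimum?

This is Cobb-Douglas in (x_1−6, x_2−8): tangency gives 0.25·p_2·(x_2−8) = 0.75·p_1·(x_1−6).
Substituting into the budget: x_1* = 6 + 0.25·(M − 6·p_1 − 8·p_2)/p_1, and x_2* = 8 + 0.75·(…)/p_2.
Discretionary income = 82 − 6·5.5 − 8·4 = 17; x_1* = 6 + 0.25·17/5.5 = 6.7727; x_2* = 8 + 0.75·17/4 = 11.1875.
Expenditure on x_2: 4·11.1875 = 44.75; share = 0.5457.

share on x_2 = 0.5457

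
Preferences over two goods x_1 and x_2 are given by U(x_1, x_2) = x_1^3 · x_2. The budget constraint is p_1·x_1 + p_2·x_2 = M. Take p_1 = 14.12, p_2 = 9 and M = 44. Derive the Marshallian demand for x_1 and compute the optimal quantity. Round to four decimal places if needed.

The MRS is 3·x_2/x_1. Set MRS = p_1/p_2.
So 3·p_2·x_2 = p_1·x_1; combined with the budget, a share 0.75 of income goes to x_1.
Demand: x_1*(p_1,p_2,M) = 0.75·M/p_1 and x_2* = 0.25·M/p_2.
At p_1=14.12, p_2=9, M=44: x_1* = 0.75·44/14.12 = 2.3371.

x_1* = 2.3371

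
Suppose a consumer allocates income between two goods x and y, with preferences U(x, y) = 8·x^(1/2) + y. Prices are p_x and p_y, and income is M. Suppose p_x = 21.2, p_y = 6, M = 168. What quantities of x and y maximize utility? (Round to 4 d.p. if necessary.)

Thus x* = (4·p_y/p_x)² — independent of M — with the rest of income spent on y.
Plugging in: x* = (4·6/21.2)² = 1.2816, y* = 23.4717.

x* = 1.2816, y* = 23.4717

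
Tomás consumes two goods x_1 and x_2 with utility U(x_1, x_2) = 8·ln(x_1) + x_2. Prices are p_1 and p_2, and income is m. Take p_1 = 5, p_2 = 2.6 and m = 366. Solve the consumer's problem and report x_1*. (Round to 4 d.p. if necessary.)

x_1* = 4.16

MU_x_1 = 8/x_1, MU_x_2 = 1. Tangency: 8/x_1 = p_1/p_2.
So x_1*(p_1,p_2) = 8·p_2/p_1, independent of income; and x_2* = (m − 8·p_2)/p_2.
At the given prices: x_1* = 8·2.6/5 = 4.16.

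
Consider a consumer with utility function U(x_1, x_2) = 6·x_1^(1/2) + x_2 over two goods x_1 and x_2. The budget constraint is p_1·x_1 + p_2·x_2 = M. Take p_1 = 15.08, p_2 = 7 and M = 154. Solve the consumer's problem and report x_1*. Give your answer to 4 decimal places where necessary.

MU_x_1 = 3/√x_1, MU_x_2 = 1. Tangency: 3/√x_1 = p_1/p_2.
Solve: √x_1 = 3·p_2/p_1, so x_1*(p_1,p_2) = (3·p_2/p_1)², and x_2* = (M − p_1·x_1*)/p_2.
Plugging in: x_1* = (3·7/15.08)² = 1.9393.

x_1* = 1.9393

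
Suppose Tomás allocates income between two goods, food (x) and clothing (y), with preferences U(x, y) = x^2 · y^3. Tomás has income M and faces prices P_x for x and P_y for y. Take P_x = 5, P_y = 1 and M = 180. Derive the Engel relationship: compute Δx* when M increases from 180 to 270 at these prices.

The MRS is (2/3)·y/x. Set MRS = P_x/P_y.
So 2·P_y·y = 3·P_x·x; combined with the budget, a share 0.4 of income goes to x.
Demand: x*(P_x,P_y,M) = 0.4·M/P_x and y* = 0.6·M/P_y.
At P_x=5, P_y=1, M=180: x* = 0.4·180/5 = 14.4.
At M' = 270: x* = 21.6. Change: 21.6 − 14.4 = 7.2.

Δx* = 7.2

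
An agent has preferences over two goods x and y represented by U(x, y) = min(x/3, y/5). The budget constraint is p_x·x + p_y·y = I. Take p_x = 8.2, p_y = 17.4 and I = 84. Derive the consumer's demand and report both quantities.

With perfect complements, no substitution: consume in ratio x:y = 3:5.
Budget: p_x·x + p_y·(5/3)·x = I, so (3·p_x + 5·p_y)·x = 3·I.
Demand: x*(p_x,p_y,I) = 3·I/(3·p_x + 5·p_y), y* = 5·I/(3·p_x + 5·p_y).
Here 3·8.2 + 5·17.4 = 111.6, giving x* = 2.2581 and y* = 3.7634.

x* = 2.2581, y* = 3.7634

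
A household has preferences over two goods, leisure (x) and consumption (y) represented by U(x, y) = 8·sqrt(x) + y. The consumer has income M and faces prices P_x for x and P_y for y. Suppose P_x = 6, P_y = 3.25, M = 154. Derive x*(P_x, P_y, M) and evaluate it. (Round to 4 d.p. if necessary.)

MU_x = 4/√x, MU_y = 1. Tangency: 4/√x = P_x/P_y.
Thus x* = (4·P_y/P_x)² — independent of M — with the rest of income spent on y.
Plugging in: x* = (4·3.25/6)² = 4.6944.

x* = 4.6944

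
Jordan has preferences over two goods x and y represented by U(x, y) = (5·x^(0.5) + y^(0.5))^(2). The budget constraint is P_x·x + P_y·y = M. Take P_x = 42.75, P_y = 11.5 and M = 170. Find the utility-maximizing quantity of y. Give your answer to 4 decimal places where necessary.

MU_x ∝ 5·x^(-0.5), MU_y ∝ y^(-0.5), so MRS = 5·(y/x)^(0.5) = P_x/P_y.
Hence y/x = ((1/5)·P_x/P_y)^(1/(0.5)), i.e. raised to the 2 power.
With the ratio pinned down, the budget gives x* = M/(P_x + P_y·(y/x)) and y* = (y/x)·x*.
Numerically y/x = 0.55276, so x* = 170/(42.75 + 11.5·0.55276) = 3.4618 and y* = 0.55276·3.4618 = 1.9136.

y* = 1.9136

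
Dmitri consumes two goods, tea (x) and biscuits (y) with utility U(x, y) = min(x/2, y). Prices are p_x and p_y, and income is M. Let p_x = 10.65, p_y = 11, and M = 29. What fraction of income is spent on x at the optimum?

Leontief preferences: the optimum is at the kink where x/2 = y/1, i.e. y = (1/2)·x.
Budget: p_x·x + p_y·(1/2)·x = M, so (2·p_x + p_y)·x = 2·M.
Demand: x*(p_x,p_y,M) = 2·M/(2·p_x + p_y), y* = M/(2·p_x + p_y).
Here 2·10.65 + 11 = 32.3, giving x* = 1.7957 and y* = 0.8978.
Expenditure on x: 10.65·1.7957 = 19.1238; share = 0.6594.

share on x = 0.6594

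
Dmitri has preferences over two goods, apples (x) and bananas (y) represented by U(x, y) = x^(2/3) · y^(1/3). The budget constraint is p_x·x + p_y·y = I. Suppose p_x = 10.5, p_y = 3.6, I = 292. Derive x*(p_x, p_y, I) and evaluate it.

The MRS is 2·y/x. Set MRS = p_x/p_y.
Rearranging, p_y·y = (1/2)·p_x·x. Substituting into the budget gives p_x·x·(1 + (1/2)) = I.
Demand: x*(p_x,p_y,I) = 2/3·I/p_x and y* = 1/3·I/p_y.
At p_x=10.5, p_y=3.6, I=292: x* = 2/3·292/10.5 = 18.5397.

x* = 18.5397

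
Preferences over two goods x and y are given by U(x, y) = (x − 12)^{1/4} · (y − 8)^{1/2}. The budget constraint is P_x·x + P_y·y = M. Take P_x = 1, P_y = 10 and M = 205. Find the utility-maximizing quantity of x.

x* = 49.6667

MRS = (1/2)·(y−8)/(x−12). Tangency with P_x/P_y gives y−8 = 2·(P_x/P_y)·(x−12).
After buying the subsistence bundle (12, 8), a share 1/3 of the remaining income goes to x: x* = 12 + 1/3·(M − 12P_x − 8P_y)/P_x.
Discretionary income = 205 − 12·1 − 8·10 = 113; x* = 12 + 1/3·113/1 = 49.6667.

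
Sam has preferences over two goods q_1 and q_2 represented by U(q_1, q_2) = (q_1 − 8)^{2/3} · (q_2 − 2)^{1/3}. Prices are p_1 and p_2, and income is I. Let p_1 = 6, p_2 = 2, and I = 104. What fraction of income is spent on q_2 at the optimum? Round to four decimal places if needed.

share on q_2 = 0.2051

Let q_1' = q_1−8, q_2' = q_2−2. MRS = 2·q_2'/q_1' = p_1/p_2.
Substituting into the budget: q_1* = 8 + 2/3·(I − 8·p_1 − 2·p_2)/p_1, and q_2* = 2 + 1/3·(…)/p_2.
Discretionary income = 104 − 8·6 − 2·2 = 52; q_1* = 8 + 2/3·52/6 = 13.7778; q_2* = 2 + 1/3·52/2 = 10.6667.
Expenditure on q_2: 2·10.6667 = 21.3333; share = 0.2051.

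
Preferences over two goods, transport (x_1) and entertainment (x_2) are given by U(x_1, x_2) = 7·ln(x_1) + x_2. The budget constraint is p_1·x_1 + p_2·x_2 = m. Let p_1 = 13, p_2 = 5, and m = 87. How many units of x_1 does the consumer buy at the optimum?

At the given prices: x_1* = 7·5/13 = 2.6923.

x_1* = 2.6923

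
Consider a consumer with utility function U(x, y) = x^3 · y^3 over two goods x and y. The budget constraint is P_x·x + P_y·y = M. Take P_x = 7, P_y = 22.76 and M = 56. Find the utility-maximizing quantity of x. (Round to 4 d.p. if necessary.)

MU_x/MU_y = (3·y)/(3·x); tangency sets this equal to P_x/P_y.
Rearranging, P_y·y = P_x·x. Substituting into the budget gives P_x·x·(1 + 1) = M.
Demand: x*(P_x,P_y,M) = 0.5·M/P_x and y* = 0.5·M/P_y.
At P_x=7, P_y=22.76, M=56: x* = 0.5·56/7 = 4.

x* = 4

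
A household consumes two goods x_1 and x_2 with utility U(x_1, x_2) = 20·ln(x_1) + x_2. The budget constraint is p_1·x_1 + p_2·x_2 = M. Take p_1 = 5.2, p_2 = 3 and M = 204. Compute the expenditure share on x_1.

So x_1*(p_1,p_2) = 20·p_2/p_1, independent of income; and x_2* = (M − 20·p_2)/p_2.
At the given prices: x_1* = 20·3/5.2 = 11.5385, and x_2* = 48.
Expenditure on x_1: 5.2·11.5385 = 60; share = 0.2941.

share on x_1 = 0.2941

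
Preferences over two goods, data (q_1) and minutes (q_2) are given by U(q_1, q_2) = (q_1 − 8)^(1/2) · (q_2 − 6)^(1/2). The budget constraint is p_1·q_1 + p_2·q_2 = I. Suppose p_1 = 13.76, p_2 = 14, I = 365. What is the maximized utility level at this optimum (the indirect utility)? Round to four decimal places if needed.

Let q_1' = q_1−8, q_2' = q_2−6. MRS = q_2'/q_1' = p_1/p_2.
Substituting into the budget: q_1* = 8 + 0.5·(I − 8·p_1 − 6·p_2)/p_1, and q_2* = 6 + 0.5·(…)/p_2.
Discretionary income = 365 − 8·13.76 − 6·14 = 170.92; q_1* = 8 + 0.5·170.92/13.76 = 14.2108; q_2* = 6 + 0.5·170.92/14 = 12.1043.
Utility at the optimum: U(14.2108, 12.1043) = 6.1573.

V = 6.1573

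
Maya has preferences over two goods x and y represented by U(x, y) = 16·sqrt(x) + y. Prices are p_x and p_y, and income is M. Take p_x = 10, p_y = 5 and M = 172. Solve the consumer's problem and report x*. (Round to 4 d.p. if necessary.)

x* = 16

Set MRS = p_x/p_y: 8·x^(−1/2) = p_x/p_y.
Thus x* = (8·p_y/p_x)² — independent of M — with the rest of income spent on y.
Plugging in: x* = (8·5/10)² = 16.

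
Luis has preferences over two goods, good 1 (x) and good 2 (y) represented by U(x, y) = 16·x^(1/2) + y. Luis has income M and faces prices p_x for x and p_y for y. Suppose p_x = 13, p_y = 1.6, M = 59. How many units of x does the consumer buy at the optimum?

x* = 0.9695

Thus x* = (8·p_y/p_x)² — independent of M — with the rest of income spent on y.
Plugging in: x* = (8·1.6/13)² = 0.9695.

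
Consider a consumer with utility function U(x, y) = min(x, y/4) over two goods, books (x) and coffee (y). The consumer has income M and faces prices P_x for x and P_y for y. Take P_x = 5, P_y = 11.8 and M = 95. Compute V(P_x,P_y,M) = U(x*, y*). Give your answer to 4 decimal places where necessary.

Here 5 + 4·11.8 = 52.2, giving x* = 1.8199 and y* = 7.2797.
Utility at the optimum: U(1.8199, 7.2797) = 1.8199.

V = 1.8199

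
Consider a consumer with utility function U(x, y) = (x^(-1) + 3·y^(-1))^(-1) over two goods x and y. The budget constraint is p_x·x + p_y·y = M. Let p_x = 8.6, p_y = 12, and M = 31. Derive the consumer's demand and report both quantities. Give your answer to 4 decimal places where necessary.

x* = 1.1834, y* = 1.7352

MRS = MU_x/MU_y = (1/3)·(y/x)^(2). Set equal to p_x/p_y.
Hence y/x = (3·p_x/p_y)^(1/(2)), i.e. raised to the 0.5 power.
Substitute y = (y/x)·x into the budget: x* = M/(p_x + p_y·(y/x)).
Numerically y/x = 1.466288, so x* = 31/(8.6 + 12·1.466288) = 1.1834 and y* = 1.466288·1.1834 = 1.7352.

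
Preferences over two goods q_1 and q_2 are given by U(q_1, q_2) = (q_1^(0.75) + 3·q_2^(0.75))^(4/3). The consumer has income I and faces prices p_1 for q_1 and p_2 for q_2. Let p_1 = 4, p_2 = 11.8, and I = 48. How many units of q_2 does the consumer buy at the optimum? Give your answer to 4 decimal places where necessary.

q_2* = 3.0888

From the CES first-order condition, (1/3)·(q_2/q_1)^(0.25) = p_1/p_2.
Hence q_2/q_1 = (3·p_1/p_2)^(1/(0.25)), i.e. raised to the 4 power.
With the ratio pinned down, the budget gives q_1* = I/(p_1 + p_2·(q_2/q_1)) and q_2* = (q_2/q_1)·q_1*.
Numerically q_2/q_1 = 1.06954, so q_1* = 48/(4 + 11.8·1.06954) = 2.888 and q_2* = 1.06954·2.888 = 3.0888.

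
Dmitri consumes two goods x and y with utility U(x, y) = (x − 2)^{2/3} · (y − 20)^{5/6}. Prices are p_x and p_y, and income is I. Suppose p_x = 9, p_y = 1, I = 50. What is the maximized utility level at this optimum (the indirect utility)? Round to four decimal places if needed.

Let x' = x−2, y' = y−20. MRS = (4/5)·y'/x' = p_x/p_y.
After buying the subsistence bundle (2, 20), a share 4/9 of the remaining income goes to x: x* = 2 + 4/9·(I − 2p_x − 20p_y)/p_x.
Discretionary income = 50 − 2·9 − 20·1 = 12; x* = 2 + 4/9·12/9 = 2.5926; y* = 20 + 5/9·12/1 = 26.6667.
Utility at the optimum: U(2.5926, 26.6667) = 3.4284.

V = 3.4284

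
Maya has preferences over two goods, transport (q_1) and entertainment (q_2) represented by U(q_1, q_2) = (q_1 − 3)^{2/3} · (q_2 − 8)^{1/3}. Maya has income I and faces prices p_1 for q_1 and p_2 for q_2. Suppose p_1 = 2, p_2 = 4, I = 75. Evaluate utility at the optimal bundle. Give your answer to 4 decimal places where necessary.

Discretionary income = 75 − 3·2 − 8·4 = 37; q_1* = 3 + 2/3·37/2 = 15.3333; q_2* = 8 + 1/3·37/4 = 11.0833.
Utility at the optimum: U(15.3333, 11.0833) = 7.7695.

V = 7.7695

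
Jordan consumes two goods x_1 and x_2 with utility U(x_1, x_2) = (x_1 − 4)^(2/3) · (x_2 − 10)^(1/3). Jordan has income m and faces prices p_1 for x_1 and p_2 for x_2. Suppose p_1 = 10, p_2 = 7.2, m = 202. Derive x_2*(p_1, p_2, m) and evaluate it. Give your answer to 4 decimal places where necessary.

After buying the subsistence bundle (4, 10), a share 2/3 of the remaining income goes to x_1: x_1* = 4 + 2/3·(m − 4p_1 − 10p_2)/p_1.
Discretionary income = 202 − 4·10 − 10·7.2 = 90; x_2* = 10 + 1/3·90/7.2 = 14.1667.

x_2* = 14.1667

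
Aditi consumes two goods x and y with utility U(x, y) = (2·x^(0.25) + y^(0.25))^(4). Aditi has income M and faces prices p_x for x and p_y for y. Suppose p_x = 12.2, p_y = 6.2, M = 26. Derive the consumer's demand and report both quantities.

MU_x ∝ 2·x^(-0.75), MU_y ∝ y^(-0.75), so MRS = 2·(y/x)^(0.75) = p_x/p_y.
Solve for the ratio: y/x = [(1/2)·p_x/p_y]^(4/3).
Substitute y = (y/x)·x into the budget: x* = M/(p_x + p_y·(y/x)).
Numerically y/x = 0.978553, so x* = 26/(12.2 + 6.2·0.978553) = 1.4233 and y* = 0.978553·1.4233 = 1.3928.

x* = 1.4233, y* = 1.3928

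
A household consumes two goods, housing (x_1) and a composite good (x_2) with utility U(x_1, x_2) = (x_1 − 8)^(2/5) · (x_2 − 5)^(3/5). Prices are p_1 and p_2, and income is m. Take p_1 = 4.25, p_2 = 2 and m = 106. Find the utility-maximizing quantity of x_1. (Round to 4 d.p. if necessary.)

x_1* = 13.8353

Let x_1' = x_1−8, x_2' = x_2−5. MRS = (2/3)·x_2'/x_1' = p_1/p_2.
Substituting into the budget: x_1* = 8 + 0.4·(m − 8·p_1 − 5·p_2)/p_1, and x_2* = 5 + 0.6·(…)/p_2.
Discretionary income = 106 − 8·4.25 − 5·2 = 62; x_1* = 8 + 0.4·62/4.25 = 13.8353.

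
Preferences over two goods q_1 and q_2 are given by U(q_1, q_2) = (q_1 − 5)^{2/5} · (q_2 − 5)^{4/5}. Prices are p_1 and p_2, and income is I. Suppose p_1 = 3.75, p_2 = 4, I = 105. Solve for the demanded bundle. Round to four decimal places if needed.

q_1* = 10.8889, q_2* = 16.0417

Discretionary income = 105 − 5·3.75 − 5·4 = 66.25; q_1* = 5 + 1/3·66.25/3.75 = 10.8889; q_2* = 5 + 2/3·66.25/4 = 16.0417.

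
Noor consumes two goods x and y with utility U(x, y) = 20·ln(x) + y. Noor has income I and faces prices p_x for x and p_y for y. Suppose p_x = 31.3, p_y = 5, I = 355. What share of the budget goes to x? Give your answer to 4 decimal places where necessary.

share on x = 0.2817

MU_x = 20/x, MU_y = 1. Tangency: 20/x = p_x/p_y.
So x*(p_x,p_y) = 20·p_y/p_x, independent of income; and y* = (I − 20·p_y)/p_y.
At the given prices: x* = 20·5/31.3 = 3.1949, and y* = 51.
Expenditure on x: 31.3·3.1949 = 100; share = 0.2817.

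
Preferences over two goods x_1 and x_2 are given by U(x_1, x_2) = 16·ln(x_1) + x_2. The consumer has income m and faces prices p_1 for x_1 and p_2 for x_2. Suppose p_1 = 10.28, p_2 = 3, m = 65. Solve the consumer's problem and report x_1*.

x_1* = 4.6693

Set MRS = p_1/p_2: (16/x_1)/1 = p_1/p_2.
So x_1*(p_1,p_2) = 16·p_2/p_1, independent of income; and x_2* = (m − 16·p_2)/p_2.
At the given prices: x_1* = 16·3/10.28 = 4.6693.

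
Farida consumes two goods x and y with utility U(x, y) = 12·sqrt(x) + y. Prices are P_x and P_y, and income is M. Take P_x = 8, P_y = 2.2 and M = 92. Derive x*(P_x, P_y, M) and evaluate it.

x* = 2.7225

Solve: √x = 6·P_y/P_x, so x*(P_x,P_y) = (6·P_y/P_x)², and y* = (M − P_x·x*)/P_y.
Plugging in: x* = (6·2.2/8)² = 2.7225.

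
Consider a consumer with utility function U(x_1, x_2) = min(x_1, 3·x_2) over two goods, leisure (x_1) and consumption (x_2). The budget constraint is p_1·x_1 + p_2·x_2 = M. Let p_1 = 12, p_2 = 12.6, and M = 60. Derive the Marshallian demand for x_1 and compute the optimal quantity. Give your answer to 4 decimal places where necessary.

x_1* = 3.7037

Leontief preferences: the optimum is at the kink where x_1/3 = x_2/1, i.e. x_2 = (1/3)·x_1.
Budget: p_1·x_1 + p_2·(1/3)·x_1 = M, so (3·p_1 + p_2)·x_1 = 3·M.
Demand: x_1*(p_1,p_2,M) = 3·M/(3·p_1 + p_2), x_2* = M/(3·p_1 + p_2).
Here 3·12 + 12.6 = 48.6, giving x_1* = 3.7037.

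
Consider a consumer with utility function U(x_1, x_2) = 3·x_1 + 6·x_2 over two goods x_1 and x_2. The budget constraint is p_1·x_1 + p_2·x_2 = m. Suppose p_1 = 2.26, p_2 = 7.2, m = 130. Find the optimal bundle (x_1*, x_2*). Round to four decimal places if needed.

Linear utility — the consumer picks whichever good has higher MU/price: 3/2.26 = 1.3274 vs 6/7.2 = 0.8333.
x_1 gives more utility per dollar, so spend all income on x_1: x_1* = m/p_1, x_2* = 0.
Numerically: x_1* = 57.5221, x_2* = 0.

x_1* = 57.5221, x_2* = 0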